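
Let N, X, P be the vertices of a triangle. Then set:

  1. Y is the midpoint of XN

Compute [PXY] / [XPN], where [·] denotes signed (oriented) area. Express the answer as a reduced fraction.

Choose coordinates N = (0, 0), X = (1, 0), P = (0, 1).
1. Y is the midpoint of XN ⇒ Y = (1/2, 0)
2·[PXY] = -1/2, 2·[XPN] = 1
[PXY]:[XPN] = -1/2:1 = -1/2

[PXY]:[XPN] = -1/2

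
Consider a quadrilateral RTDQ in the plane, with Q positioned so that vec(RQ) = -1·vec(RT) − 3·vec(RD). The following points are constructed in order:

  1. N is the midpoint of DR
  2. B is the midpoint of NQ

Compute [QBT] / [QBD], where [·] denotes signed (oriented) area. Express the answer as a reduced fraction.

Work in coordinates with R = (0, 0), T = (1, 0), D = (0, 1), Q = (-1, -3).
1. N is the midpoint of DR ⇒ N = (0, 1/2)
2. B is the midpoint of NQ ⇒ B = (-1/2, -5/4)
2·[QBT] = -2, 2·[QBD] = 1/4
[QBT]:[QBD] = -2:1/4 = -8

[QBT]:[QBD] = -8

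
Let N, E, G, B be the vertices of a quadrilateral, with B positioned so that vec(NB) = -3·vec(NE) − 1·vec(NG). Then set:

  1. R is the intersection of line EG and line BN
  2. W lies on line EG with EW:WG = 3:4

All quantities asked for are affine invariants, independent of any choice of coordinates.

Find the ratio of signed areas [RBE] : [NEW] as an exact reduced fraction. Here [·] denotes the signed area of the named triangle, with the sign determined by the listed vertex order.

[RBE]:[NEW] = 35/12

Assign N = (0, 0), E = (1, 0), G = (0, 1), B = (-3, -1) — the answer is frame-independent, so this choice is without loss of generality.
1. R is the intersection of line EG and line BN ⇒ R = (3/4, 1/4)
2. W lies on line EG with EW:WG = 3:4 ⇒ W = (4/7, 3/7)
2·[RBE] = 5/4, 2·[NEW] = 3/7
[RBE]:[NEW] = 5/4:3/7 = 35/12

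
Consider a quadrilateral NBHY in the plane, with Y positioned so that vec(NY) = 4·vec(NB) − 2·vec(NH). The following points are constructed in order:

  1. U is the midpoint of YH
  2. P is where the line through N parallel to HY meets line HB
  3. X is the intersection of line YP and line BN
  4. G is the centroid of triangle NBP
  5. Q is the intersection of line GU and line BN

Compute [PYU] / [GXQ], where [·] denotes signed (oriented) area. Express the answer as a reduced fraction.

[PYU]:[GXQ] = 6/5

Choose coordinates N = (0, 0), B = (1, 0), H = (0, 1), Y = (4, -2).
1. U is the midpoint of YH ⇒ U = (2, -1/2)
2. P is where the line through N parallel to HY meets line HB ⇒ P = (4, -3)
3. X is the intersection of line YP and line BN ⇒ X = (4, 0)
4. G is the centroid of triangle NBP ⇒ G = (5/3, -1)
5. Q is the intersection of line GU and line BN ⇒ Q = (7/3, 0)
2·[PYU] = 2, 2·[GXQ] = 5/3
[PYU]:[GXQ] = 2:5/3 = 6/5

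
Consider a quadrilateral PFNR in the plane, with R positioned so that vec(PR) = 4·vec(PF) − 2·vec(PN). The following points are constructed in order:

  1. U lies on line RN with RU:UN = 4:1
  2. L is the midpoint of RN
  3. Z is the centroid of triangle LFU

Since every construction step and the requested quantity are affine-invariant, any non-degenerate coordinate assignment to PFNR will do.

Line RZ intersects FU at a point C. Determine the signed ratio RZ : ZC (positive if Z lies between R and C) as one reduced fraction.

Assign P = (0, 0), F = (1, 0), N = (0, 1), R = (4, -2) — the answer is frame-independent, so this choice is without loss of generality.
1. U lies on line RN with RU:UN = 4:1 ⇒ U = (4/5, 2/5)
2. L is the midpoint of RN ⇒ L = (2, -1/2)
3. Z is the centroid of triangle LFU ⇒ Z = (19/15, -1/30)
line RZ meets FU at C = (92/105, 26/105)
Z = R + t·(C−R) with t = 7/8, so RZ:ZC = 7/8:1/8

RZ:ZC = 7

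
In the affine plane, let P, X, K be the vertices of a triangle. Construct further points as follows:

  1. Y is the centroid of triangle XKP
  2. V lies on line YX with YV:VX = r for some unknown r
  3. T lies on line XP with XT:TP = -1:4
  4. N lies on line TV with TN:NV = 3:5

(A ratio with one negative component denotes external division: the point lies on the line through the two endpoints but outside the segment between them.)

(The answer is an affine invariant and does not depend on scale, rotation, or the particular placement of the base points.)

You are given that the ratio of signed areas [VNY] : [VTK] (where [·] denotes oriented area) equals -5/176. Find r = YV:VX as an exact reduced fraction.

r = -1/5

Set P = (0, 0), X = (1, 0), K = (0, 1); any affine frame gives the same invariant.
1. Y is the centroid of triangle XKP ⇒ Y = (1/3, 1/3)
2. With YV:VX = r, write λ = r/(r+1) so V = Y + λ·(X−Y); V is affine-linear in λ
3. T lies on line XP with XT:TP = -1:4 ⇒ T = (4/3, 0)
4. N lies on line TV with TN:NV = 3:5 ⇒ N is an affine combination of earlier points and hence also affine-linear in λ
Every point depending on V is an affine combination of V and λ-independent points, so each such coordinate is linear in λ; the λ² term in each signed area is a multiple of (X−Y)×(X−Y) = 0, so 2·[VNY] and 2·[VTK] are each linear in λ. Evaluating at λ=0 and λ=1:
  2·[VNY] = 5/72·λ,   2·[VTK] = -2/9·λ + 5/9
So [VNY]:[VTK] = (5/72·λ) / (-2/9·λ + 5/9). Setting this equal to -5/176:
  5/72·λ = -5/176·(-2/9·λ + 5/9)  ⇒  λ = -1/4
Then r = λ/(1−λ) = (-1/4)/(5/4) = -1/5. Check: with r = -1/5, V = (1/6, 5/12) and [VNY]:[VTK] = -5/176 as required.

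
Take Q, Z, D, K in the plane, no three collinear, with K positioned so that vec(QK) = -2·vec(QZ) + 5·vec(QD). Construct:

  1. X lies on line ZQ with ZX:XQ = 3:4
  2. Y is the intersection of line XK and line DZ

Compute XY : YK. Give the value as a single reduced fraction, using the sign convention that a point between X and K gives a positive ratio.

XY:YK = 3/14

Work in coordinates with Q = (0, 0), Z = (1, 0), D = (0, 1), K = (-2, 5).
1. X lies on line ZQ with ZX:XQ = 3:4 ⇒ X = (4/7, 0)
2. Y is the intersection of line XK and line DZ ⇒ Y = (2/17, 15/17)
Y = X + t·(K−X) with t = 3/17, so XY:YK = t:(1−t) = 3/17:14/17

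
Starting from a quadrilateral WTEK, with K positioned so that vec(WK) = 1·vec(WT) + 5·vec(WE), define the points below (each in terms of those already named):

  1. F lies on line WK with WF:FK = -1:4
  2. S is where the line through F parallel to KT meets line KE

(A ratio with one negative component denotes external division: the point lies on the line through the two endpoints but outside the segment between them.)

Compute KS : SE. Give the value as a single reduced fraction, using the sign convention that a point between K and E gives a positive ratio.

KS:SE = -4

Assign W = (0, 0), T = (1, 0), E = (0, 1), K = (1, 5) — the answer is frame-independent, so this choice is without loss of generality.
1. F lies on line WK with WF:FK = -1:4 ⇒ F = (-1/3, -5/3)
2. S is where the line through F parallel to KT meets line KE ⇒ S = (-1/3, -1/3)
S = K + t·(E−K) with t = 4/3, so KS:SE = t:(1−t) = 4/3:-1/3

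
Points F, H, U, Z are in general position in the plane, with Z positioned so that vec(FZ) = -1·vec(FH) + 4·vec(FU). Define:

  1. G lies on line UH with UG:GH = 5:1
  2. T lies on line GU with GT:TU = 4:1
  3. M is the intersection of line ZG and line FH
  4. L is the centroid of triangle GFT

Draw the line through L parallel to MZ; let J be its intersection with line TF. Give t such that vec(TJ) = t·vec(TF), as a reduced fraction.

t = 5/39

Set F = (0, 0), H = (1, 0), U = (0, 1), Z = (-1, 4); any affine frame gives the same invariant.
1. G lies on line UH with UG:GH = 5:1 ⇒ G = (5/6, 1/6)
2. T lies on line GU with GT:TU = 4:1 ⇒ T = (1/6, 5/6)
3. M is the intersection of line ZG and line FH ⇒ M = (21/23, 0)
4. L is the centroid of triangle GFT ⇒ L = (1/3, 1/3)
through L parallel to MZ: direction (-44/23, 4); meets TF at J = (17/117, 85/117)
J = T + t·(F−T) with t = 5/39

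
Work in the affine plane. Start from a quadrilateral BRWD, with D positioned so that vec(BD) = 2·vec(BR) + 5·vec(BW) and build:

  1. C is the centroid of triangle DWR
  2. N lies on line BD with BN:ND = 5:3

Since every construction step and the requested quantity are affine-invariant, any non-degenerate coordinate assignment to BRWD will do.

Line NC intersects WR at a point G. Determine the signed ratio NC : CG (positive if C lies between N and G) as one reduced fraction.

Assign B = (0, 0), R = (1, 0), W = (0, 1), D = (2, 5) — the answer is frame-independent, so this choice is without loss of generality.
1. C is the centroid of triangle DWR ⇒ C = (1, 2)
2. N lies on line BD with BN:ND = 5:3 ⇒ N = (5/4, 25/8)
line NC meets WR at G = (7/11, 4/11)
C = N + t·(G−N) with t = 11/27, so NC:CG = 11/27:16/27

NC:CG = 11/16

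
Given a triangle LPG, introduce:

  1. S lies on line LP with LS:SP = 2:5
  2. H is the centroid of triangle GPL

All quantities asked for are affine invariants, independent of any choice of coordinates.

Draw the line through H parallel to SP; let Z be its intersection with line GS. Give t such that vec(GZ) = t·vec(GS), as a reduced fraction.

t = 2/3

Set L = (0, 0), P = (1, 0), G = (0, 1); any affine frame gives the same invariant.
1. S lies on line LP with LS:SP = 2:5 ⇒ S = (2/7, 0)
2. H is the centroid of triangle GPL ⇒ H = (1/3, 1/3)
through H parallel to SP: direction (5/7, 0); meets GS at Z = (4/21, 1/3)
Z = G + t·(S−G) with t = 2/3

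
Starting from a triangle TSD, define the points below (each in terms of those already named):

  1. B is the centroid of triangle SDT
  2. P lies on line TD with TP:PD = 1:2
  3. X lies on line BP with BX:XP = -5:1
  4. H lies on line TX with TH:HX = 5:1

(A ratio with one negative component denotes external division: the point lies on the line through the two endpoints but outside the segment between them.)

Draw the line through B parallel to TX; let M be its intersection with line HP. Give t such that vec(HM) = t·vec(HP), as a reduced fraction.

t = 5

Set T = (0, 0), S = (1, 0), D = (0, 1); any affine frame gives the same invariant.
1. B is the centroid of triangle SDT ⇒ B = (1/3, 1/3)
2. P lies on line TD with TP:PD = 1:2 ⇒ P = (0, 1/3)
3. X lies on line BP with BX:XP = -5:1 ⇒ X = (-1/12, 1/3)
4. H lies on line TX with TH:HX = 5:1 ⇒ H = (-5/72, 5/18)
through B parallel to TX: direction (-1/12, 1/3); meets HP at M = (5/18, 5/9)
M = H + t·(P−H) with t = 5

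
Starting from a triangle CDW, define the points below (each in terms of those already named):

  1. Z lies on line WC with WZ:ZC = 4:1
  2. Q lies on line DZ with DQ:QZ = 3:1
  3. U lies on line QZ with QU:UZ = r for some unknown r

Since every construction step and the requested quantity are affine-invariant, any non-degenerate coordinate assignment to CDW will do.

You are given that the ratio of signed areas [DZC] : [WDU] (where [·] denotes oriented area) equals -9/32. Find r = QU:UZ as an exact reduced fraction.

Choose coordinates C = (0, 0), D = (1, 0), W = (0, 1).
1. Z lies on line WC with WZ:ZC = 4:1 ⇒ Z = (0, 1/5)
2. Q lies on line DZ with DQ:QZ = 3:1 ⇒ Q = (1/4, 3/20)
3. With QU:UZ = r, write λ = r/(r+1) so U = Q + λ·(Z−Q); U is affine-linear in λ
Every point depending on U is an affine combination of U and λ-independent points, so each such coordinate is linear in λ; the λ² term in each signed area is a multiple of (Z−Q)×(Z−Q) = 0, so 2·[DZC] and 2·[WDU] are each linear in λ. Evaluating at λ=0 and λ=1:
  2·[DZC] = 1/5,   2·[WDU] = -1/5·λ − 3/5
So [DZC]:[WDU] = (1/5) / (-1/5·λ − 3/5). Setting this equal to -9/32:
  1/5 = -9/32·(-1/5·λ − 3/5)  ⇒  λ = 5/9
Then r = λ/(1−λ) = (5/9)/(4/9) = 5/4. Check: with r = 5/4, U = (1/9, 8/45) and [DZC]:[WDU] = -9/32 as required.

r = 5/4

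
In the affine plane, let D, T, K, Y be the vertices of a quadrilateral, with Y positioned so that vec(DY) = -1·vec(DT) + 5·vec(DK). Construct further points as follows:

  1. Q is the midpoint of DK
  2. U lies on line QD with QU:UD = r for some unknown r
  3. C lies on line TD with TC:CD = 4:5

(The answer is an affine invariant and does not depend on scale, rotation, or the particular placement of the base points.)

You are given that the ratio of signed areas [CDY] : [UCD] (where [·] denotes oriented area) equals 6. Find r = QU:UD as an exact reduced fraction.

r = -2/5

Assign D = (0, 0), T = (1, 0), K = (0, 1), Y = (-1, 5) — the answer is frame-independent, so this choice is without loss of generality.
1. Q is the midpoint of DK ⇒ Q = (0, 1/2)
2. With QU:UD = r, write λ = r/(r+1) so U = Q + λ·(D−Q); U is affine-linear in λ
3. C lies on line TD with TC:CD = 4:5 ⇒ C = (5/9, 0)
Every point depending on U is an affine combination of U and λ-independent points, so each such coordinate is linear in λ; the λ² term in each signed area is a multiple of (D−Q)×(D−Q) = 0, so 2·[CDY] and 2·[UCD] are each linear in λ. Evaluating at λ=0 and λ=1:
  2·[CDY] = -25/9,   2·[UCD] = 5/18·λ − 5/18
So [CDY]:[UCD] = (-25/9) / (5/18·λ − 5/18). Setting this equal to 6:
  -25/9 = 6·(5/18·λ − 5/18)  ⇒  λ = -2/3
Then r = λ/(1−λ) = (-2/3)/(5/3) = -2/5. Check: with r = -2/5, U = (0, 5/6) and [CDY]:[UCD] = 6 as required.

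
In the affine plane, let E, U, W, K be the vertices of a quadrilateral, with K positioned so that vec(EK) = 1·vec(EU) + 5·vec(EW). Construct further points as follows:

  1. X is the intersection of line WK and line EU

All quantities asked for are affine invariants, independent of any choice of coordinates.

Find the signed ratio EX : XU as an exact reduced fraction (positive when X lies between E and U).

Choose coordinates E = (0, 0), U = (1, 0), W = (0, 1), K = (1, 5).
1. X is the intersection of line WK and line EU ⇒ X = (-1/4, 0)
X = E + t·(U−E) with t = -1/4, so EX:XU = t:(1−t) = -1/4:5/4

EX:XU = -1/5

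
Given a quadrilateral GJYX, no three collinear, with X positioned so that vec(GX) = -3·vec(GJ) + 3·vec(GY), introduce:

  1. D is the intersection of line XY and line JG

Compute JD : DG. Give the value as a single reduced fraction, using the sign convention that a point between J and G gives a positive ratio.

Work in coordinates with G = (0, 0), J = (1, 0), Y = (0, 1), X = (-3, 3).
1. D is the intersection of line XY and line JG ⇒ D = (3/2, 0)
D = J + t·(G−J) with t = -1/2, so JD:DG = t:(1−t) = -1/2:3/2

JD:DG = -1/3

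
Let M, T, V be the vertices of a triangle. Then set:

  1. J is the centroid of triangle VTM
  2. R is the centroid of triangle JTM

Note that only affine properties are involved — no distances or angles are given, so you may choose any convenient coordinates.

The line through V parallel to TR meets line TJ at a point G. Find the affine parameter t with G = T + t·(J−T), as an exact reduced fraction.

Set M = (0, 0), T = (1, 0), V = (0, 1); any affine frame gives the same invariant.
1. J is the centroid of triangle VTM ⇒ J = (1/3, 1/3)
2. R is the centroid of triangle JTM ⇒ R = (4/9, 1/9)
through V parallel to TR: direction (-5/9, 1/9); meets TJ at G = (-5/3, 4/3)
G = T + t·(J−T) with t = 4

t = 4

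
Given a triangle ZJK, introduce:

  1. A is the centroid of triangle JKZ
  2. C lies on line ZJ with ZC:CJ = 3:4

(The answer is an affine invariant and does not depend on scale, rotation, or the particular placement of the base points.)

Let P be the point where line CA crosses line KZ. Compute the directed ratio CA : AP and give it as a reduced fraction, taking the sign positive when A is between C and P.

CA:AP = 2/7

Assign Z = (0, 0), J = (1, 0), K = (0, 1) — the answer is frame-independent, so this choice is without loss of generality.
1. A is the centroid of triangle JKZ ⇒ A = (1/3, 1/3)
2. C lies on line ZJ with ZC:CJ = 3:4 ⇒ C = (3/7, 0)
line CA meets KZ at P = (0, 3/2)
A = C + t·(P−C) with t = 2/9, so CA:AP = 2/9:7/9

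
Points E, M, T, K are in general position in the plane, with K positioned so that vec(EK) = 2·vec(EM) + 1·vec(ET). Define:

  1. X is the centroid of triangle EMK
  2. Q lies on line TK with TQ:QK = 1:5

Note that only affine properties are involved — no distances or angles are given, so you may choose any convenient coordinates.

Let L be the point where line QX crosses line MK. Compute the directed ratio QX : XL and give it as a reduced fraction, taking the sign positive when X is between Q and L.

QX:XL = 4

Choose coordinates E = (0, 0), M = (1, 0), T = (0, 1), K = (2, 1).
1. X is the centroid of triangle EMK ⇒ X = (1, 1/3)
2. Q lies on line TK with TQ:QK = 1:5 ⇒ Q = (1/3, 1)
line QX meets MK at L = (7/6, 1/6)
X = Q + t·(L−Q) with t = 4/5, so QX:XL = 4/5:1/5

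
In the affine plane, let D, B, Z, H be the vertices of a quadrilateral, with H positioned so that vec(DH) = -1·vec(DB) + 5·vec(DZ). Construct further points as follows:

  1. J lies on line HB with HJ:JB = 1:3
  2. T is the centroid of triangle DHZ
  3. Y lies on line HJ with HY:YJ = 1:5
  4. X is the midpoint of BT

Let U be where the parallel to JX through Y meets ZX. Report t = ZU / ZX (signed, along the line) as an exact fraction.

t = 23/33

Set D = (0, 0), B = (1, 0), Z = (0, 1), H = (-1, 5); any affine frame gives the same invariant.
1. J lies on line HB with HJ:JB = 1:3 ⇒ J = (-1/2, 15/4)
2. T is the centroid of triangle DHZ ⇒ T = (-1/3, 2)
3. Y lies on line HJ with HY:YJ = 1:5 ⇒ Y = (-11/12, 115/24)
4. X is the midpoint of BT ⇒ X = (1/3, 1)
through Y parallel to JX: direction (5/6, -11/4); meets ZX at U = (23/99, 1)
U = Z + t·(X−Z) with t = 23/33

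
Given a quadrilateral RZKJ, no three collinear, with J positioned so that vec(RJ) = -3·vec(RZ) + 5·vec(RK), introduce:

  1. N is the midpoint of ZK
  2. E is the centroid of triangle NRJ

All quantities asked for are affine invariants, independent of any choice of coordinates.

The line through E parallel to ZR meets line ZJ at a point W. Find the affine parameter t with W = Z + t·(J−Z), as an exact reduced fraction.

t = 11/30

Work in coordinates with R = (0, 0), Z = (1, 0), K = (0, 1), J = (-3, 5).
1. N is the midpoint of ZK ⇒ N = (1/2, 1/2)
2. E is the centroid of triangle NRJ ⇒ E = (-5/6, 11/6)
through E parallel to ZR: direction (-1, 0); meets ZJ at W = (-7/15, 11/6)
W = Z + t·(J−Z) with t = 11/30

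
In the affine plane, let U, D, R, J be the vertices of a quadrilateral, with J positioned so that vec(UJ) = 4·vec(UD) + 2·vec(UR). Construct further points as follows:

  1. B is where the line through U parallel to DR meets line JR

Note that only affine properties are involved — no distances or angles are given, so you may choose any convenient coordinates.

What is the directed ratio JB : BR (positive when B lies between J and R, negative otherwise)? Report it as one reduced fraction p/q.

JB:BR = -6

Assign U = (0, 0), D = (1, 0), R = (0, 1), J = (4, 2) — the answer is frame-independent, so this choice is without loss of generality.
1. B is where the line through U parallel to DR meets line JR ⇒ B = (-4/5, 4/5)
B = J + t·(R−J) with t = 6/5, so JB:BR = t:(1−t) = 6/5:-1/5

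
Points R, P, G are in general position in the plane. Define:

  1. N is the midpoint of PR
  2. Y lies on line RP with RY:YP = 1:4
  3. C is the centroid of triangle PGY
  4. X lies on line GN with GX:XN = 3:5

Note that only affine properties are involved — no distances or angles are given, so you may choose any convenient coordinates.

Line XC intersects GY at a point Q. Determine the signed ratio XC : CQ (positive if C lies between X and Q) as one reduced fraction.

XC:CQ = -37/64

Choose coordinates R = (0, 0), P = (1, 0), G = (0, 1).
1. N is the midpoint of PR ⇒ N = (1/2, 0)
2. Y lies on line RP with RY:YP = 1:4 ⇒ Y = (1/5, 0)
3. C is the centroid of triangle PGY ⇒ C = (2/5, 1/3)
4. X lies on line GN with GX:XN = 3:5 ⇒ X = (3/16, 5/8)
line XC meets GY at Q = (6/185, 31/37)
C = X + t·(Q−X) with t = -37/27, so XC:CQ = -37/27:64/27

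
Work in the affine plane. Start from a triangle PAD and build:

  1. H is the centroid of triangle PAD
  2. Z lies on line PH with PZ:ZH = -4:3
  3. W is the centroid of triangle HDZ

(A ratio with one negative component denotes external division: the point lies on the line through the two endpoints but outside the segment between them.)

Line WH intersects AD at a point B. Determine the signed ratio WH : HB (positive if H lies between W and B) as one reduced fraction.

Work in coordinates with P = (0, 0), A = (1, 0), D = (0, 1).
1. H is the centroid of triangle PAD ⇒ H = (1/3, 1/3)
2. Z lies on line PH with PZ:ZH = -4:3 ⇒ Z = (4/3, 4/3)
3. W is the centroid of triangle HDZ ⇒ W = (5/9, 8/9)
line WH meets AD at B = (3/7, 4/7)
H = W + t·(B−W) with t = 7/4, so WH:HB = 7/4:-3/4

WH:HB = -7/3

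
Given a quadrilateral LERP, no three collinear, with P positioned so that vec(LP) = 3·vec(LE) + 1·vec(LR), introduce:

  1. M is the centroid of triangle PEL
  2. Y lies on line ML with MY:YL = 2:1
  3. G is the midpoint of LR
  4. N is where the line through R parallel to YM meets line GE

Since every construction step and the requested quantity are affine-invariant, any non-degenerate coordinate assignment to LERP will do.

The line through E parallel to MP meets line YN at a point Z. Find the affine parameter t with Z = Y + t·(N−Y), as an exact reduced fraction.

t = -2/7

Choose coordinates L = (0, 0), E = (1, 0), R = (0, 1), P = (3, 1).
1. M is the centroid of triangle PEL ⇒ M = (4/3, 1/3)
2. Y lies on line ML with MY:YL = 2:1 ⇒ Y = (4/9, 1/9)
3. G is the midpoint of LR ⇒ G = (0, 1/2)
4. N is where the line through R parallel to YM meets line GE ⇒ N = (-2/3, 5/6)
through E parallel to MP: direction (5/3, 2/3); meets YN at Z = (16/21, -2/21)
Z = Y + t·(N−Y) with t = -2/7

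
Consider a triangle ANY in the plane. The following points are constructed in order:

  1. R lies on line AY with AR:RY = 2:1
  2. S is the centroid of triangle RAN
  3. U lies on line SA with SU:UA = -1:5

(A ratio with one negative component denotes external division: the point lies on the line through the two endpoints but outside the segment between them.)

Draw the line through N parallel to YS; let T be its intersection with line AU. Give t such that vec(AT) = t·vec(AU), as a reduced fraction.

t = 28/15

Set A = (0, 0), N = (1, 0), Y = (0, 1); any affine frame gives the same invariant.
1. R lies on line AY with AR:RY = 2:1 ⇒ R = (0, 2/3)
2. S is the centroid of triangle RAN ⇒ S = (1/3, 2/9)
3. U lies on line SA with SU:UA = -1:5 ⇒ U = (5/12, 5/18)
through N parallel to YS: direction (1/3, -7/9); meets AU at T = (7/9, 14/27)
T = A + t·(U−A) with t = 28/15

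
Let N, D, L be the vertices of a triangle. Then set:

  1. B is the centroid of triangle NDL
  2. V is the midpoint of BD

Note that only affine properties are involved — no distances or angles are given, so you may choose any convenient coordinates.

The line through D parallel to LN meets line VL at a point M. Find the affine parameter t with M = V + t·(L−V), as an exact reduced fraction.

Work in coordinates with N = (0, 0), D = (1, 0), L = (0, 1).
1. B is the centroid of triangle NDL ⇒ B = (1/3, 1/3)
2. V is the midpoint of BD ⇒ V = (2/3, 1/6)
through D parallel to LN: direction (0, -1); meets VL at M = (1, -1/4)
M = V + t·(L−V) with t = -1/2

t = -1/2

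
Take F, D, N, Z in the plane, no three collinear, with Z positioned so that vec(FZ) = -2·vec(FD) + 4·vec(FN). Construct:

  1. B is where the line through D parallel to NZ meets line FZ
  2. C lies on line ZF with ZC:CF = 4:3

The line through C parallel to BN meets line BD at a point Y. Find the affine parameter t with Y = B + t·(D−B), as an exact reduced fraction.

Set F = (0, 0), D = (1, 0), N = (0, 1), Z = (-2, 4); any affine frame gives the same invariant.
1. B is where the line through D parallel to NZ meets line FZ ⇒ B = (-3, 6)
2. C lies on line ZF with ZC:CF = 4:3 ⇒ C = (-6/7, 12/7)
through C parallel to BN: direction (3, -5); meets BD at Y = (-51/7, 87/7)
Y = B + t·(D−B) with t = -15/14

t = -15/14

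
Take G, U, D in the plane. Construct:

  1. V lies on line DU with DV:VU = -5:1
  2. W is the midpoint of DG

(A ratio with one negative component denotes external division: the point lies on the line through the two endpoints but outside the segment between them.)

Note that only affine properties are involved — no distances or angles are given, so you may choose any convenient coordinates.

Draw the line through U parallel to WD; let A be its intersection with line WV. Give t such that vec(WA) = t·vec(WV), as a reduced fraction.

Work in coordinates with G = (0, 0), U = (1, 0), D = (0, 1).
1. V lies on line DU with DV:VU = -5:1 ⇒ V = (5/4, -1/4)
2. W is the midpoint of DG ⇒ W = (0, 1/2)
through U parallel to WD: direction (0, 1/2); meets WV at A = (1, -1/10)
A = W + t·(V−W) with t = 4/5

t = 4/5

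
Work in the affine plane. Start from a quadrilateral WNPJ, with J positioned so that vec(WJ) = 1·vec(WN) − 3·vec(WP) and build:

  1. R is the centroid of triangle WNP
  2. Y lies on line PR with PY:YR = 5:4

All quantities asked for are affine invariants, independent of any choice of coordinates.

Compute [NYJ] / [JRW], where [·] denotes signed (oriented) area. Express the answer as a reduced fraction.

Set W = (0, 0), N = (1, 0), P = (0, 1), J = (1, -3); any affine frame gives the same invariant.
1. R is the centroid of triangle WNP ⇒ R = (1/3, 1/3)
2. Y lies on line PR with PY:YR = 5:4 ⇒ Y = (5/27, 17/27)
2·[NYJ] = 22/9, 2·[JRW] = 4/3
[NYJ]:[JRW] = 22/9:4/3 = 11/6

[NYJ]:[JRW] = 11/6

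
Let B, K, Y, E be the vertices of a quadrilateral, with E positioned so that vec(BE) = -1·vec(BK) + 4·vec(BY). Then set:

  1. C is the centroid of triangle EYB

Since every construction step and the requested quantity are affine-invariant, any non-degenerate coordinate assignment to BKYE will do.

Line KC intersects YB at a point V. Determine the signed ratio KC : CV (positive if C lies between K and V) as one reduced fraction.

Work in coordinates with B = (0, 0), K = (1, 0), Y = (0, 1), E = (-1, 4).
1. C is the centroid of triangle EYB ⇒ C = (-1/3, 5/3)
line KC meets YB at V = (0, 5/4)
C = K + t·(V−K) with t = 4/3, so KC:CV = 4/3:-1/3

KC:CV = -4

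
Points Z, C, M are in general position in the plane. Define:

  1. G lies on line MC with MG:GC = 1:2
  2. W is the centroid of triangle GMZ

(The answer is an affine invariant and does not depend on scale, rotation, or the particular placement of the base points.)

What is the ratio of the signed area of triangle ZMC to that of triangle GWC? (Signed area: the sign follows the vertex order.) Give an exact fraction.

Work in coordinates with Z = (0, 0), C = (1, 0), M = (0, 1).
1. G lies on line MC with MG:GC = 1:2 ⇒ G = (1/3, 2/3)
2. W is the centroid of triangle GMZ ⇒ W = (1/9, 5/9)
2·[ZMC] = -1, 2·[GWC] = 2/9
[ZMC]:[GWC] = -1:2/9 = -9/2

[ZMC]:[GWC] = -9/2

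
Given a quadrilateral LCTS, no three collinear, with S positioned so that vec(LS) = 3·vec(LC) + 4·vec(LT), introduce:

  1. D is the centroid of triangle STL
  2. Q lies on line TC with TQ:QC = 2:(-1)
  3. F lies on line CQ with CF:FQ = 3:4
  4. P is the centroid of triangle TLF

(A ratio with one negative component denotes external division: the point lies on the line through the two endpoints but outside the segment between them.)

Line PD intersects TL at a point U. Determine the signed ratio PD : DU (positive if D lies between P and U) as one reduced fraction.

PD:DU = -11/21

Assign L = (0, 0), C = (1, 0), T = (0, 1), S = (3, 4) — the answer is frame-independent, so this choice is without loss of generality.
1. D is the centroid of triangle STL ⇒ D = (1, 5/3)
2. Q lies on line TC with TQ:QC = 2:(-1) ⇒ Q = (2, -1)
3. F lies on line CQ with CF:FQ = 3:4 ⇒ F = (10/7, -3/7)
4. P is the centroid of triangle TLF ⇒ P = (10/21, 4/21)
line PD meets TL at U = (0, -38/33)
D = P + t·(U−P) with t = -11/10, so PD:DU = -11/10:21/10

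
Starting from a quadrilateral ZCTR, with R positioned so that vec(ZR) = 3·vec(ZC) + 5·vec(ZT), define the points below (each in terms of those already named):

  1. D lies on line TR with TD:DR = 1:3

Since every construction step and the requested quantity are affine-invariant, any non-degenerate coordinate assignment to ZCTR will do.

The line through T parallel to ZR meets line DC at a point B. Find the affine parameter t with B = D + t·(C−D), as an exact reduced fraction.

t = -3/29

Set Z = (0, 0), C = (1, 0), T = (0, 1), R = (3, 5); any affine frame gives the same invariant.
1. D lies on line TR with TD:DR = 1:3 ⇒ D = (3/4, 2)
through T parallel to ZR: direction (3, 5); meets DC at B = (21/29, 64/29)
B = D + t·(C−D) with t = -3/29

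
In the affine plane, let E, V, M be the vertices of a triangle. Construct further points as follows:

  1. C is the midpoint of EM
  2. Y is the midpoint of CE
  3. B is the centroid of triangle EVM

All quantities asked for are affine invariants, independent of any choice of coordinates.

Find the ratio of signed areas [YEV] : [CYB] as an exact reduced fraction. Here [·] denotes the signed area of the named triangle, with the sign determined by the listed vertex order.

[YEV]:[CYB] = 3

Work in coordinates with E = (0, 0), V = (1, 0), M = (0, 1).
1. C is the midpoint of EM ⇒ C = (0, 1/2)
2. Y is the midpoint of CE ⇒ Y = (0, 1/4)
3. B is the centroid of triangle EVM ⇒ B = (1/3, 1/3)
2·[YEV] = 1/4, 2·[CYB] = 1/12
[YEV]:[CYB] = 1/4:1/12 = 3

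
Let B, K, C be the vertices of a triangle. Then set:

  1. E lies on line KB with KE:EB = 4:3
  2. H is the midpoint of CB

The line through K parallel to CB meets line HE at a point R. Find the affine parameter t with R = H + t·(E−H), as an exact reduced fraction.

Assign B = (0, 0), K = (1, 0), C = (0, 1) — the answer is frame-independent, so this choice is without loss of generality.
1. E lies on line KB with KE:EB = 4:3 ⇒ E = (3/7, 0)
2. H is the midpoint of CB ⇒ H = (0, 1/2)
through K parallel to CB: direction (0, -1); meets HE at R = (1, -2/3)
R = H + t·(E−H) with t = 7/3

t = 7/3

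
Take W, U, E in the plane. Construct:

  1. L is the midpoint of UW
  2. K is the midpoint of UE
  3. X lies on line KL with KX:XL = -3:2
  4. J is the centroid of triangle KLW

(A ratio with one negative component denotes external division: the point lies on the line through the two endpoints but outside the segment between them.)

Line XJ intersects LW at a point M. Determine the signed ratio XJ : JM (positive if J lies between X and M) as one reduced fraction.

Set W = (0, 0), U = (1, 0), E = (0, 1); any affine frame gives the same invariant.
1. L is the midpoint of UW ⇒ L = (1/2, 0)
2. K is the midpoint of UE ⇒ K = (1/2, 1/2)
3. X lies on line KL with KX:XL = -3:2 ⇒ X = (1/2, -1)
4. J is the centroid of triangle KLW ⇒ J = (1/3, 1/6)
line XJ meets LW at M = (5/14, 0)
J = X + t·(M−X) with t = 7/6, so XJ:JM = 7/6:-1/6

XJ:JM = -7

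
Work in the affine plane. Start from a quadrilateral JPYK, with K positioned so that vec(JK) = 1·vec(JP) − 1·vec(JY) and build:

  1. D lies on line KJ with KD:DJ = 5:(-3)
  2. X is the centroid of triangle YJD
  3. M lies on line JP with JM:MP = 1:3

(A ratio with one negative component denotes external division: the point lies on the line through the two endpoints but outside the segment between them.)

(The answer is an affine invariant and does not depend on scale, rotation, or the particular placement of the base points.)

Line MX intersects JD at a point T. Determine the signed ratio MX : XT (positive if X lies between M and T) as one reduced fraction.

Assign J = (0, 0), P = (1, 0), Y = (0, 1), K = (1, -1) — the answer is frame-independent, so this choice is without loss of generality.
1. D lies on line KJ with KD:DJ = 5:(-3) ⇒ D = (-3/2, 3/2)
2. X is the centroid of triangle YJD ⇒ X = (-1/2, 5/6)
3. M lies on line JP with JM:MP = 1:3 ⇒ M = (1/4, 0)
line MX meets JD at T = (5/2, -5/2)
X = M + t·(T−M) with t = -1/3, so MX:XT = -1/3:4/3

MX:XT = -1/4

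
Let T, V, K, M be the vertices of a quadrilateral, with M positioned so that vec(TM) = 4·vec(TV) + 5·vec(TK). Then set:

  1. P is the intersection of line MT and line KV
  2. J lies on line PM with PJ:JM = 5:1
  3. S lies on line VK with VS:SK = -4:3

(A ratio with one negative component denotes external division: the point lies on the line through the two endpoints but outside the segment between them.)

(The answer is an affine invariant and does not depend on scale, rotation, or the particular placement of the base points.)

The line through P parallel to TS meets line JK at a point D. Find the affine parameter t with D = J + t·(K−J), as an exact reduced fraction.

t = 155/158

Work in coordinates with T = (0, 0), V = (1, 0), K = (0, 1), M = (4, 5).
1. P is the intersection of line MT and line KV ⇒ P = (4/9, 5/9)
2. J lies on line PM with PJ:JM = 5:1 ⇒ J = (92/27, 115/27)
3. S lies on line VK with VS:SK = -4:3 ⇒ S = (-3, 4)
through P parallel to TS: direction (-3, 4); meets JK at D = (46/711, 755/711)
D = J + t·(K−J) with t = 155/158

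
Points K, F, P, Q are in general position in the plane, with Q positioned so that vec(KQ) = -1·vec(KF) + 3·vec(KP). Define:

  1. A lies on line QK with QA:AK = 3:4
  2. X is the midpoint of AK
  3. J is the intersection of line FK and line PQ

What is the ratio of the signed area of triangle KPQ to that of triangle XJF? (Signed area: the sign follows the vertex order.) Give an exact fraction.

[KPQ]:[XJF] = 7/3

Assign K = (0, 0), F = (1, 0), P = (0, 1), Q = (-1, 3) — the answer is frame-independent, so this choice is without loss of generality.
1. A lies on line QK with QA:AK = 3:4 ⇒ A = (-4/7, 12/7)
2. X is the midpoint of AK ⇒ X = (-2/7, 6/7)
3. J is the intersection of line FK and line PQ ⇒ J = (1/2, 0)
2·[KPQ] = 1, 2·[XJF] = 3/7
[KPQ]:[XJF] = 1:3/7 = 7/3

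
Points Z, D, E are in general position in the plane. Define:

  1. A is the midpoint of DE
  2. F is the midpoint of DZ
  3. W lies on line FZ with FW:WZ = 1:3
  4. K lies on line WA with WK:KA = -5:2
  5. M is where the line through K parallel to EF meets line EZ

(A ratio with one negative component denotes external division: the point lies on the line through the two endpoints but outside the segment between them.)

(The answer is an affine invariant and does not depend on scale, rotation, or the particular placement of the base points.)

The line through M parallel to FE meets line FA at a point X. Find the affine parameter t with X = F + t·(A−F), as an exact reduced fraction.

t = 2

Set Z = (0, 0), D = (1, 0), E = (0, 1); any affine frame gives the same invariant.
1. A is the midpoint of DE ⇒ A = (1/2, 1/2)
2. F is the midpoint of DZ ⇒ F = (1/2, 0)
3. W lies on line FZ with FW:WZ = 1:3 ⇒ W = (3/8, 0)
4. K lies on line WA with WK:KA = -5:2 ⇒ K = (7/12, 5/6)
5. M is where the line through K parallel to EF meets line EZ ⇒ M = (0, 2)
through M parallel to FE: direction (-1/2, 1); meets FA at X = (1/2, 1)
X = F + t·(A−F) with t = 2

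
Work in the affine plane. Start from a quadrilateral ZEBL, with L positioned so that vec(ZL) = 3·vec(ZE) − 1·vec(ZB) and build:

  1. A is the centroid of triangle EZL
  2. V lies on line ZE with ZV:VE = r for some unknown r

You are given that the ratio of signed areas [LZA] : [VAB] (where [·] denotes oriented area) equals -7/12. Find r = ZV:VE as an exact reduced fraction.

r = 4/3

Set Z = (0, 0), E = (1, 0), B = (0, 1), L = (3, -1); any affine frame gives the same invariant.
1. A is the centroid of triangle EZL ⇒ A = (4/3, -1/3)
2. With ZV:VE = r, write λ = r/(r+1) so V = Z + λ·(E−Z); V is affine-linear in λ
Every point depending on V is an affine combination of V and λ-independent points, so each such coordinate is linear in λ; the λ² term in each signed area is a multiple of (E−Z)×(E−Z) = 0, so 2·[LZA] and 2·[VAB] are each linear in λ. Evaluating at λ=0 and λ=1:
  2·[LZA] = -1/3,   2·[VAB] = -4/3·λ + 4/3
So [LZA]:[VAB] = (-1/3) / (-4/3·λ + 4/3). Setting this equal to -7/12:
  -1/3 = -7/12·(-4/3·λ + 4/3)  ⇒  λ = 4/7
Then r = λ/(1−λ) = (4/7)/(3/7) = 4/3. Check: with r = 4/3, V = (4/7, 0) and [LZA]:[VAB] = -7/12 as required.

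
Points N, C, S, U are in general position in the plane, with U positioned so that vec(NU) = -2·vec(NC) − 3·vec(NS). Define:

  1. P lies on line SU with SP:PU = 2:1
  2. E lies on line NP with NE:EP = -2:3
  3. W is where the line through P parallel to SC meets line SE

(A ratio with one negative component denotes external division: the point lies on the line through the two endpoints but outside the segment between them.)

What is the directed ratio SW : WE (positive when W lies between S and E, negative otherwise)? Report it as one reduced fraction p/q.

SW:WE = -4/9

Work in coordinates with N = (0, 0), C = (1, 0), S = (0, 1), U = (-2, -3).
1. P lies on line SU with SP:PU = 2:1 ⇒ P = (-4/3, -5/3)
2. E lies on line NP with NE:EP = -2:3 ⇒ E = (8/3, 10/3)
3. W is where the line through P parallel to SC meets line SE ⇒ W = (-32/15, -13/15)
W = S + t·(E−S) with t = -4/5, so SW:WE = t:(1−t) = -4/5:9/5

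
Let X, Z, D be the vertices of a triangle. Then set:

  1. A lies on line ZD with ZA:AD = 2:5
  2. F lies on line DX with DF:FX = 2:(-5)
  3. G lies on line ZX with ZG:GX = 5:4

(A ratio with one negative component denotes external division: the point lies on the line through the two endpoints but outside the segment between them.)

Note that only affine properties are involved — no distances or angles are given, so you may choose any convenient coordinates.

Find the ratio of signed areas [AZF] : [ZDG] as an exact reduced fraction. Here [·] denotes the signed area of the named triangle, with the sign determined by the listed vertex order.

Assign X = (0, 0), Z = (1, 0), D = (0, 1) — the answer is frame-independent, so this choice is without loss of generality.
1. A lies on line ZD with ZA:AD = 2:5 ⇒ A = (5/7, 2/7)
2. F lies on line DX with DF:FX = 2:(-5) ⇒ F = (0, 5/3)
3. G lies on line ZX with ZG:GX = 5:4 ⇒ G = (4/9, 0)
2·[AZF] = 4/21, 2·[ZDG] = 5/9
[AZF]:[ZDG] = 4/21:5/9 = 12/35

[AZF]:[ZDG] = 12/35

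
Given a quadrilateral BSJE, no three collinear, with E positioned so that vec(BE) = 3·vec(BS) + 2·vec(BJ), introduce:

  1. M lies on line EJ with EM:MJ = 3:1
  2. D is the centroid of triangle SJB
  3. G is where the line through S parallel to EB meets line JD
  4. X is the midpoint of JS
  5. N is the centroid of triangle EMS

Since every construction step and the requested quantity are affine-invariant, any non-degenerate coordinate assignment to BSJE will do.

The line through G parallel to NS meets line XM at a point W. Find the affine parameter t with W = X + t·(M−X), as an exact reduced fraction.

t = -55/16

Work in coordinates with B = (0, 0), S = (1, 0), J = (0, 1), E = (3, 2).
1. M lies on line EJ with EM:MJ = 3:1 ⇒ M = (3/4, 5/4)
2. D is the centroid of triangle SJB ⇒ D = (1/3, 1/3)
3. G is where the line through S parallel to EB meets line JD ⇒ G = (5/8, -1/4)
4. X is the midpoint of JS ⇒ X = (1/2, 1/2)
5. N is the centroid of triangle EMS ⇒ N = (19/12, 13/12)
through G parallel to NS: direction (-7/12, -13/12); meets XM at W = (-23/64, -133/64)
W = X + t·(M−X) with t = -55/16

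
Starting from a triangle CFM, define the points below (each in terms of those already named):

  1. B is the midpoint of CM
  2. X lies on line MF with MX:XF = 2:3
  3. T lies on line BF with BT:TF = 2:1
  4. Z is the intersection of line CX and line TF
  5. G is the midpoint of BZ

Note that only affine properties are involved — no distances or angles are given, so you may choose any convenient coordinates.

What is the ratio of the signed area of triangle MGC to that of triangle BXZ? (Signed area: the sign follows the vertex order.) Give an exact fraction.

[MGC]:[BXZ] = 5/3

Set C = (0, 0), F = (1, 0), M = (0, 1); any affine frame gives the same invariant.
1. B is the midpoint of CM ⇒ B = (0, 1/2)
2. X lies on line MF with MX:XF = 2:3 ⇒ X = (2/5, 3/5)
3. T lies on line BF with BT:TF = 2:1 ⇒ T = (2/3, 1/6)
4. Z is the intersection of line CX and line TF ⇒ Z = (1/4, 3/8)
5. G is the midpoint of BZ ⇒ G = (1/8, 7/16)
2·[MGC] = -1/8, 2·[BXZ] = -3/40
[MGC]:[BXZ] = -1/8:-3/40 = 5/3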